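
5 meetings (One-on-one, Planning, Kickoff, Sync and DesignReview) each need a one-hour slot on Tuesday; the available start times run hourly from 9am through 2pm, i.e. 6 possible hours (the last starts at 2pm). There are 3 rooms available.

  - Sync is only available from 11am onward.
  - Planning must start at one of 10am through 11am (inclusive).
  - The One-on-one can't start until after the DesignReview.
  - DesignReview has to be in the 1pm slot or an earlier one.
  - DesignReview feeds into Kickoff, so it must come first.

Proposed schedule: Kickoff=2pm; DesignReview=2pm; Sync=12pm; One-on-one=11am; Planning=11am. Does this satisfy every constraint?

Invalid. DesignReview has to be in the 1pm slot or an earlier one.

The One-on-one can't start until after the DesignReview — violated.
There are 3 rooms available — holds.
Planning must start at one of 10am through 11am (inclusive) — holds.
DesignReview has to be in the 1pm slot or an earlier one — violated.
Sync is only available from 11am onward — holds.
DesignReview feeds into Kickoff, so it must come first — violated.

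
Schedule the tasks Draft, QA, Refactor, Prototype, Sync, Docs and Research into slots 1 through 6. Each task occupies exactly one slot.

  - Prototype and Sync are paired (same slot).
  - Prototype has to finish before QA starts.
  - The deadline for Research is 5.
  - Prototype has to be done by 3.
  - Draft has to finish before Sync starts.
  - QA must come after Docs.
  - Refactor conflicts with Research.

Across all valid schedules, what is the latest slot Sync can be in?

3

Precedence pushes Sync to at least 2; Sync must be in the same slot as Prototype, which can't be after 3, so Sync is at most 3.
Sync at 3 is achievable: Research -> 1; Draft -> 1; Sync -> 3; QA -> 4; Prototype -> 3; Docs -> 1; Refactor -> 2.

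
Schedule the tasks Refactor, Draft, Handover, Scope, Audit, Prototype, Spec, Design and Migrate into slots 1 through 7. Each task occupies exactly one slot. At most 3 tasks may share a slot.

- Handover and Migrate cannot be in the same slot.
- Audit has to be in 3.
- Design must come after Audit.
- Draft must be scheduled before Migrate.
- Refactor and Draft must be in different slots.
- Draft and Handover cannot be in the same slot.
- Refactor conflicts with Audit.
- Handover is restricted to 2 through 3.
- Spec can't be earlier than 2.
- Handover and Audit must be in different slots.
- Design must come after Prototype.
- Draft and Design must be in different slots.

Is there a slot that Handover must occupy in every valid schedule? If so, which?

Handover's window is 2–3.
Audit is fixed at 3, and Handover can't share a slot with Audit.
So Handover must be 2.

2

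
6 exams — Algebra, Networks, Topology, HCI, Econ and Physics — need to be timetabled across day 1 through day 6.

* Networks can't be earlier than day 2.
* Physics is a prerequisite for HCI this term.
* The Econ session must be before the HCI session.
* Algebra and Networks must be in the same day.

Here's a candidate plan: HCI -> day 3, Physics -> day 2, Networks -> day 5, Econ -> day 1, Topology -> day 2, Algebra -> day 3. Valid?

Physics is a prerequisite for HCI this term — holds.
Algebra and Networks must be in the same day — violated.
The Econ session must be before the HCI session — holds.
Networks can't be earlier than day 2 — holds.

No — it violates: Algebra and Networks must be in the same day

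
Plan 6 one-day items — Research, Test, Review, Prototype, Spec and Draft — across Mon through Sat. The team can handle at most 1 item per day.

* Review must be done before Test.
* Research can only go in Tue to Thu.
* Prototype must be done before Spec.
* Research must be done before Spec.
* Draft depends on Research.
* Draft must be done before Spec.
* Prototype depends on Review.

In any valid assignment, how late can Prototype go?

Fri

Precedence pushes Prototype to at least Tue; downstream work caps Prototype at Fri.
Prototype at Fri is achievable: Prototype -> Fri; Test -> Thu; Review -> Mon; Draft -> Wed; Spec -> Sat; Research -> Tue.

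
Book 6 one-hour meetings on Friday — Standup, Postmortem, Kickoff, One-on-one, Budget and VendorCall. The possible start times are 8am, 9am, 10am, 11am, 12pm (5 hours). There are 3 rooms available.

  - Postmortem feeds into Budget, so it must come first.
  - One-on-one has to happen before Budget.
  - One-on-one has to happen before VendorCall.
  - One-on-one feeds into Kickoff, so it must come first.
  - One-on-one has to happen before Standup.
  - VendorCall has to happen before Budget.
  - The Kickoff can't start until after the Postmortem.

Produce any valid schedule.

Kickoff in 9am; Budget in 10am; VendorCall in 9am; Standup in 9am; Postmortem in 8am; One-on-one in 8am

Checking: VendorCall(9am) before Budget(10am); Postmortem(8am) before Budget(10am); One-on-one(8am) before Kickoff(9am); One-on-one(8am) before Budget(10am); Postmortem(8am) before Kickoff(9am); One-on-one(8am) before Standup(9am); One-on-one(8am) before VendorCall(9am); max 3 per hour (cap 3).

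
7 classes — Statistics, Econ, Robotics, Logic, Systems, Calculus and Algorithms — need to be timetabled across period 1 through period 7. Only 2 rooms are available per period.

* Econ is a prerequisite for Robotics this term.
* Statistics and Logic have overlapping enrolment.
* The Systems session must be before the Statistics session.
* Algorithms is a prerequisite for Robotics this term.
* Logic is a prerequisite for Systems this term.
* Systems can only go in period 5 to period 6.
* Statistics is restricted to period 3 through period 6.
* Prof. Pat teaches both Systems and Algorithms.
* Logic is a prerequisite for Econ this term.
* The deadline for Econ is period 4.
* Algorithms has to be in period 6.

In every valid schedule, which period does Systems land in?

Systems's window is period 5–period 6.
Algorithms is fixed at period 6, and Systems can't share a period with Algorithms.
So Systems must be period 5.

period 5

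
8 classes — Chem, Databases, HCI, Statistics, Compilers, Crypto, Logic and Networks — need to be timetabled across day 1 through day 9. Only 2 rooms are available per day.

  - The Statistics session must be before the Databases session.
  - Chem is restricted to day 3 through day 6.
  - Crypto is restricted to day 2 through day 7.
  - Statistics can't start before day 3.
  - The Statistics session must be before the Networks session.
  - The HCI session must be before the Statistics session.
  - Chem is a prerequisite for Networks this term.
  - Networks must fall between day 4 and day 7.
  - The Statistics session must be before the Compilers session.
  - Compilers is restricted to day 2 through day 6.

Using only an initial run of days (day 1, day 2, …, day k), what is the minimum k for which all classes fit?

The precedence chain requires at least 3 distinct days.
With at most 2 per day and 8 classes, at least 4 days are needed.
Networks can't be placed before day 4, so the schedule must run through at least day 4.
Could 4 days be enough, i.e. nothing placed later than day 4? No: Statistics's window within 4 days is {day 3, day 4}; Compilers's window within 4 days is {day 2, day 3, day 4}; Networks's window within 4 days is {day 4}; Databases must come after Statistics (at day 3 or later) → {day 4}; Statistics must come before Databases (at day 4 or earlier) → {day 3}; Compilers must come after Statistics (at day 3 or later) → {day 4}; that puts Databases, Compilers and Networks all in day 4 — more than 2 per day.
So 4 days is not enough.
5 works (last occupied day: day 5): for example Logic -> day 1; Statistics -> day 3; Databases -> day 5; Networks -> day 4; Chem -> day 3; HCI -> day 1; Compilers -> day 4; Crypto -> day 2.

5 days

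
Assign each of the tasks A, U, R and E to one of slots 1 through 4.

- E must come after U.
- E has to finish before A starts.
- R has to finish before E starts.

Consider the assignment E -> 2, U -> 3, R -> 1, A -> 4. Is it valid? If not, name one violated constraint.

E must come after U — violated.
E has to finish before A starts — holds.
R has to finish before E starts — holds.

No — it violates: E must come after U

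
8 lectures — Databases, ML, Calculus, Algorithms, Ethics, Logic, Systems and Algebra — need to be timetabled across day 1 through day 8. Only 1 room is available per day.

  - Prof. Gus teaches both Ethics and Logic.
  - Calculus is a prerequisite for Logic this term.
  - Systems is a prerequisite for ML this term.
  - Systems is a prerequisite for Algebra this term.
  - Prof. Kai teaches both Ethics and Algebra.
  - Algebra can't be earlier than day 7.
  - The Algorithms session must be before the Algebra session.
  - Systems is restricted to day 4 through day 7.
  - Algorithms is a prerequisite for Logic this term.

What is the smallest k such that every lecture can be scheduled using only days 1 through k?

8

The precedence chain requires at least 2 distinct days.
With at most 1 per day and 8 lectures, at least 8 days are needed.
Algebra can't be placed before day 7, so the schedule must run through at least day 7.
8 works (last occupied day: day 8): for example Algorithms in day 1, ML in day 5, Databases in day 6, Algebra in day 7, Systems in day 4, Logic in day 3, Ethics in day 8, Calculus in day 2.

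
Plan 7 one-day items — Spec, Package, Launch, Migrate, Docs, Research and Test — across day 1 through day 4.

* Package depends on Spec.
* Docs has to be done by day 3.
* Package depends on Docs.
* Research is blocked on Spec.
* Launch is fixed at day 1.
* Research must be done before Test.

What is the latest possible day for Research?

day 3

Precedence pushes Research to at least day 2; downstream work caps Research at day 3.
Research at day 3 is achievable: Research in day 3, Package in day 2, Launch in day 1, Spec in day 1, Test in day 4, Docs in day 1, Migrate in day 1.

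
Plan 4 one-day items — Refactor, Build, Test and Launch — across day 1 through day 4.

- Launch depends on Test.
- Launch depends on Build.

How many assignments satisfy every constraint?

Splitting on Refactor: it can be day 1 (14), day 2 (14), day 3 (14), day 4 (14). Listing each branch's schedules as (Build, Test, Launch) by day number:
Refactor=day 1: (1,1,2) (1,1,3) (1,1,4) (1,2,3) (1,2,4) (1,3,4) (2,1,3) (2,1,4) (2,2,3) (2,2,4) (2,3,4) (3,1,4) (3,2,4) (3,3,4) — 14.
Refactor=day 2: (1,1,2) (1,1,3) (1,1,4) (1,2,3) (1,2,4) (1,3,4) (2,1,3) (2,1,4) (2,2,3) (2,2,4) (2,3,4) (3,1,4) (3,2,4) (3,3,4) — 14.
Refactor=day 3: (1,1,2) (1,1,3) (1,1,4) (1,2,3) (1,2,4) (1,3,4) (2,1,3) (2,1,4) (2,2,3) (2,2,4) (2,3,4) (3,1,4) (3,2,4) (3,3,4) — 14.
Refactor=day 4: (1,1,2) (1,1,3) (1,1,4) (1,2,3) (1,2,4) (1,3,4) (2,1,3) (2,1,4) (2,2,3) (2,2,4) (2,3,4) (3,1,4) (3,2,4) (3,3,4) — 14.
Summing: 14 + 14 + 14 + 14 = 56.

56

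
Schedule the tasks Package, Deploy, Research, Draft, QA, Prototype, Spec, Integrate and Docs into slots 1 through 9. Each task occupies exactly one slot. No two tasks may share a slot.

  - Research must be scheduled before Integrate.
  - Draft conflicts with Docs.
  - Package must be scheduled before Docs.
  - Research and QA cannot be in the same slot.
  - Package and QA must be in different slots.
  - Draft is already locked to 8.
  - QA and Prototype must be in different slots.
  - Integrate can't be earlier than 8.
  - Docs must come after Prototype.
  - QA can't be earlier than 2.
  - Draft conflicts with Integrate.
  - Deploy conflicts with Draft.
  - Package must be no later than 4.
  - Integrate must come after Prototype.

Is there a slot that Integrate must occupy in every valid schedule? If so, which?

9

Integrate's window is 8–9.
Draft is fixed at 8, and Integrate can't share a slot with Draft.
So Integrate must be 9.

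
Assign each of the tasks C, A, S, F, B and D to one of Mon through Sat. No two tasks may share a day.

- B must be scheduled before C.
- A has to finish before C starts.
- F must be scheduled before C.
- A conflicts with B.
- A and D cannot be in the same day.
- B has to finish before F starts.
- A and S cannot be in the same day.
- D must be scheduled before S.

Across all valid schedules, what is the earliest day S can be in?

Tue

Precedence pushes S to at least Tue.
S at Tue is achievable: F=Thu; S=Tue; A=Fri; C=Sat; B=Wed; D=Mon.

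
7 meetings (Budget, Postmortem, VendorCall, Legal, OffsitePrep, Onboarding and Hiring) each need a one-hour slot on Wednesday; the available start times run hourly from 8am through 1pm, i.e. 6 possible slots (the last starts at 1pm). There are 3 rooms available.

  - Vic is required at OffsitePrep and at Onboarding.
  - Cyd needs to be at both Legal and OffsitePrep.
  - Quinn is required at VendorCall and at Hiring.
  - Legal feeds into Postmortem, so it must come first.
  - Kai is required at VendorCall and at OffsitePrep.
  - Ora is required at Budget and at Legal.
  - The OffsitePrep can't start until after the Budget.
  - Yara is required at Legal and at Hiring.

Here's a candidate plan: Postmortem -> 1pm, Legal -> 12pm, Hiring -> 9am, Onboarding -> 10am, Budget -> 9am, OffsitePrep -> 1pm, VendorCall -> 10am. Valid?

Quinn is required at VendorCall and at Hiring — holds.
Cyd needs to be at both Legal and OffsitePrep — holds.
Legal feeds into Postmortem, so it must come first — holds.
Kai is required at VendorCall and at OffsitePrep — holds.
Vic is required at OffsitePrep and at Onboarding — holds.
Yara is required at Legal and at Hiring — holds.
Ora is required at Budget and at Legal — holds.
The OffsitePrep can't start until after the Budget — holds.
There are 3 rooms available — holds.

Valid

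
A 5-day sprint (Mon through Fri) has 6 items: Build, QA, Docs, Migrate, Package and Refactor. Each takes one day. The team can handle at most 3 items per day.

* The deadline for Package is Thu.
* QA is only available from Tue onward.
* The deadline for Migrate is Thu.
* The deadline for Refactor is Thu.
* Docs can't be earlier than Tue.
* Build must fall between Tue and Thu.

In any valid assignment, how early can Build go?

Tue

Build is available from Tue; Build's own window allows nothing later than Thu.
Build at Tue is achievable: QA=Tue, Package=Mon, Build=Tue, Docs=Tue, Refactor=Mon, Migrate=Mon.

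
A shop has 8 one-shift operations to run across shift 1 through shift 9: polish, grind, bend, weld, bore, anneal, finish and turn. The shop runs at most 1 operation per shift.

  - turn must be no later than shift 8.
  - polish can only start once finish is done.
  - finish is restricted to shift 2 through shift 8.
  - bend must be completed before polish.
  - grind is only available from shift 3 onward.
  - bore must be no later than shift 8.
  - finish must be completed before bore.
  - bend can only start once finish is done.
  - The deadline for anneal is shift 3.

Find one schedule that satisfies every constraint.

polish -> shift 7, bore -> shift 4, weld -> shift 8, turn -> shift 5, grind -> shift 3, finish -> shift 2, anneal -> shift 1, bend -> shift 6

Checking: finish(shift 2) before bend(shift 6); finish(shift 2) before polish(shift 7); finish(shift 2) before bore(shift 4); bend(shift 6) before polish(shift 7); bore=shift 4 in [shift 1,shift 8]; turn=shift 5 in [shift 1,shift 8]; finish=shift 2 in [shift 2,shift 8]; grind=shift 3 in [shift 3,shift 9]; anneal=shift 1 in [shift 1,shift 3]; max 1 per shift (cap 1).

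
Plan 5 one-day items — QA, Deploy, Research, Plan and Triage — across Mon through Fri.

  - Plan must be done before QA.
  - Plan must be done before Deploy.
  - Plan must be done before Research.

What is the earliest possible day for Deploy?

Precedence pushes Deploy to at least Tue.
Deploy at Tue is achievable: Plan -> Mon, Deploy -> Tue, QA -> Tue, Triage -> Mon, Research -> Tue.

Tue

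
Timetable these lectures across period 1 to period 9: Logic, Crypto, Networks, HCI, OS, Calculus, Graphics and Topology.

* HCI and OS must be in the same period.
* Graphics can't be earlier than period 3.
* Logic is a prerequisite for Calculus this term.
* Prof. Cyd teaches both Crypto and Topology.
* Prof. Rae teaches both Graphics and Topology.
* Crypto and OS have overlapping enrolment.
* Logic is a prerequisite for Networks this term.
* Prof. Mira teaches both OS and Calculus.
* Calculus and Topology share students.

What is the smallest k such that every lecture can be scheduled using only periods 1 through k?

3

The precedence chain requires at least 2 distinct periods.
Graphics can't be placed before period 3, so the schedule must run through at least period 3.
3 works (last occupied period: period 3): for example Logic=period 1; HCI=period 1; Topology=period 1; OS=period 1; Crypto=period 2; Graphics=period 3; Calculus=period 2; Networks=period 2.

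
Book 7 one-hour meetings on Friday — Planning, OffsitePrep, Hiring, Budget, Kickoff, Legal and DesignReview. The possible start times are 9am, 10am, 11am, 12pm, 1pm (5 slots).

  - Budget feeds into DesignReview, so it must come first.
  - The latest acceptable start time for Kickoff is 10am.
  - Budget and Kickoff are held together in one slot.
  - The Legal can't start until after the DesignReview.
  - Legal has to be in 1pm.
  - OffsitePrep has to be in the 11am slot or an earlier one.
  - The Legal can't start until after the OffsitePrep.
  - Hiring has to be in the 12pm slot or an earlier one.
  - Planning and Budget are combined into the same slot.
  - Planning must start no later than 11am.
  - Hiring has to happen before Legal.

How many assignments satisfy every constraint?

Splitting on Planning: it can be 9am (36), 10am (24). Listing each branch's schedules as (OffsitePrep, Hiring, Budget, Kickoff, Legal, DesignReview):
Planning=9am: (9am,9am,9am,9am,1pm,10am) (9am,9am,9am,9am,1pm,11am) (9am,9am,9am,9am,1pm,12pm) (9am,10am,9am,9am,1pm,10am) (9am,10am,9am,9am,1pm,11am) (9am,10am,9am,9am,1pm,12pm) (9am,11am,9am,9am,1pm,10am) (9am,11am,9am,9am,1pm,11am) (9am,11am,9am,9am,1pm,12pm) (9am,12pm,9am,9am,1pm,10am) (9am,12pm,9am,9am,1pm,11am) (9am,12pm,9am,9am,1pm,12pm) (10am,9am,9am,9am,1pm,10am) (10am,9am,9am,9am,1pm,11am) (10am,9am,9am,9am,1pm,12pm) (10am,10am,9am,9am,1pm,10am) (10am,10am,9am,9am,1pm,11am) (10am,10am,9am,9am,1pm,12pm) (10am,11am,9am,9am,1pm,10am) (10am,11am,9am,9am,1pm,11am) (10am,11am,9am,9am,1pm,12pm) (10am,12pm,9am,9am,1pm,10am) (10am,12pm,9am,9am,1pm,11am) (10am,12pm,9am,9am,1pm,12pm) (11am,9am,9am,9am,1pm,10am) (11am,9am,9am,9am,1pm,11am) (11am,9am,9am,9am,1pm,12pm) (11am,10am,9am,9am,1pm,10am) (11am,10am,9am,9am,1pm,11am) (11am,10am,9am,9am,1pm,12pm) (11am,11am,9am,9am,1pm,10am) (11am,11am,9am,9am,1pm,11am) (11am,11am,9am,9am,1pm,12pm) (11am,12pm,9am,9am,1pm,10am) (11am,12pm,9am,9am,1pm,11am) (11am,12pm,9am,9am,1pm,12pm) — 36.
Planning=10am: (9am,9am,10am,10am,1pm,11am) (9am,9am,10am,10am,1pm,12pm) (9am,10am,10am,10am,1pm,11am) (9am,10am,10am,10am,1pm,12pm) (9am,11am,10am,10am,1pm,11am) (9am,11am,10am,10am,1pm,12pm) (9am,12pm,10am,10am,1pm,11am) (9am,12pm,10am,10am,1pm,12pm) (10am,9am,10am,10am,1pm,11am) (10am,9am,10am,10am,1pm,12pm) (10am,10am,10am,10am,1pm,11am) (10am,10am,10am,10am,1pm,12pm) (10am,11am,10am,10am,1pm,11am) (10am,11am,10am,10am,1pm,12pm) (10am,12pm,10am,10am,1pm,11am) (10am,12pm,10am,10am,1pm,12pm) (11am,9am,10am,10am,1pm,11am) (11am,9am,10am,10am,1pm,12pm) (11am,10am,10am,10am,1pm,11am) (11am,10am,10am,10am,1pm,12pm) (11am,11am,10am,10am,1pm,11am) (11am,11am,10am,10am,1pm,12pm) (11am,12pm,10am,10am,1pm,11am) (11am,12pm,10am,10am,1pm,12pm) — 24.
Summing: 36 + 24 = 60.

60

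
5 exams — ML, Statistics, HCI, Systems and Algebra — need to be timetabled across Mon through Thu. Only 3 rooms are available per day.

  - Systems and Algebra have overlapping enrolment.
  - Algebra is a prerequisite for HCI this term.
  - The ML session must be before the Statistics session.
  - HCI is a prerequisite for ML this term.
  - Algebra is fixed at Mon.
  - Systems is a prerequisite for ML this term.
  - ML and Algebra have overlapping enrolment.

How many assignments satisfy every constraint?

Enumerating: ML=Wed, HCI=Tue, Systems=Tue, Algebra=Mon, Statistics=Thu.

1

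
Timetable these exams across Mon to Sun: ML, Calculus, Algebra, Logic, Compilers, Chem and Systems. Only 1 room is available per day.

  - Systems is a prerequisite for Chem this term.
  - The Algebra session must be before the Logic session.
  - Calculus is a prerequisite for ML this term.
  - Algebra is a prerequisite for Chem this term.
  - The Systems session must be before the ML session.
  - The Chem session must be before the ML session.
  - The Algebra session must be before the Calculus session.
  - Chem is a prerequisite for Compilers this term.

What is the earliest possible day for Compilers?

Thu

Precedence pushes Compilers to at least Wed.
Compilers at Thu is achievable: Algebra -> Mon; Systems -> Tue; Compilers -> Thu; Logic -> Sun; ML -> Sat; Calculus -> Fri; Chem -> Wed.
Nothing earlier works — the capacity limit rule out every day before Thu.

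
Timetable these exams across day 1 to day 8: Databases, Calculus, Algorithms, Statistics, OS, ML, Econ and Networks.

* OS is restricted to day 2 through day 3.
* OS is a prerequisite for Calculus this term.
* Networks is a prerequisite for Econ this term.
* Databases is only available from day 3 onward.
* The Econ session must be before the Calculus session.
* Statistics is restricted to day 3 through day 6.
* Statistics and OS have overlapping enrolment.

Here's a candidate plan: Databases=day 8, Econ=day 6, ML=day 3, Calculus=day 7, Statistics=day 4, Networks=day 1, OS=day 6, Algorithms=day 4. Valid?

Networks is a prerequisite for Econ this term — holds.
OS is restricted to day 2 through day 3 — violated.
Databases is only available from day 3 onward — holds.
Statistics is restricted to day 3 through day 6 — holds.
Statistics and OS have overlapping enrolment — holds.
The Econ session must be before the Calculus session — holds.
OS is a prerequisite for Calculus this term — holds.

No. OS is restricted to day 2 through day 3 is not satisfied.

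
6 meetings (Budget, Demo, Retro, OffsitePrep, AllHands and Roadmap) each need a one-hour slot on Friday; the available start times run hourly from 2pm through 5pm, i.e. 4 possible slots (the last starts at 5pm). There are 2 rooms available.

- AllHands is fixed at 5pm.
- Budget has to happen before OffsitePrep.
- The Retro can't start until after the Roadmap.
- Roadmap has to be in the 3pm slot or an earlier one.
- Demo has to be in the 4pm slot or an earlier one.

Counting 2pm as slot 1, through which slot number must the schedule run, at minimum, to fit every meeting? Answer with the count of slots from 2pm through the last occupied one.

The precedence chain requires at least 2 distinct slots.
With at most 2 per slot and 6 meetings, at least 3 slots are needed.
AllHands can't be placed before 5pm — that is slot 4 counting from 2pm — so the schedule must run through at least 4 slots.
4 works (last occupied slot: 5pm): for example Budget in 3pm, Retro in 3pm, OffsitePrep in 4pm, Roadmap in 2pm, Demo in 2pm, AllHands in 5pm.

4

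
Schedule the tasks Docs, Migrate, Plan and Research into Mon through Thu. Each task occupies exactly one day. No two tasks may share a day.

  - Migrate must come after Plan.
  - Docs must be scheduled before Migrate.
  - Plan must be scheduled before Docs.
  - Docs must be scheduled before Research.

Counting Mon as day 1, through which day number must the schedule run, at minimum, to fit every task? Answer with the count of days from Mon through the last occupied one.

4

The precedence chain requires at least 3 distinct days.
With at most 1 per day and 4 tasks, at least 4 days are needed.
4 works (last occupied day: Thu): for example Migrate=Wed, Docs=Tue, Plan=Mon, Research=Thu.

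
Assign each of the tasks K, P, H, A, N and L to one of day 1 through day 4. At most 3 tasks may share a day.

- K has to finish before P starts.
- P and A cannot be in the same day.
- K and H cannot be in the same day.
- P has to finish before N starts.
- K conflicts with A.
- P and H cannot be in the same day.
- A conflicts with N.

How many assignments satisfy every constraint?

Splitting on K: it can be day 1 (24), day 2 (8). Listing each branch's schedules as (P, H, A, N, L) by day number:
K=day 1: (2,3,3,4,1) (2,3,3,4,2) (2,3,3,4,3) (2,3,3,4,4) (2,3,4,3,1) (2,3,4,3,2) (2,3,4,3,3) (2,3,4,3,4) (2,4,3,4,1) (2,4,3,4,2) (2,4,3,4,3) (2,4,3,4,4) (2,4,4,3,1) (2,4,4,3,2) (2,4,4,3,3) (2,4,4,3,4) (3,2,2,4,1) (3,2,2,4,2) (3,2,2,4,3) (3,2,2,4,4) (3,4,2,4,1) (3,4,2,4,2) (3,4,2,4,3) (3,4,2,4,4) — 24.
K=day 2: (3,1,1,4,1) (3,1,1,4,2) (3,1,1,4,3) (3,1,1,4,4) (3,4,1,4,1) (3,4,1,4,2) (3,4,1,4,3) (3,4,1,4,4) — 8.
Summing: 24 + 8 = 32.

32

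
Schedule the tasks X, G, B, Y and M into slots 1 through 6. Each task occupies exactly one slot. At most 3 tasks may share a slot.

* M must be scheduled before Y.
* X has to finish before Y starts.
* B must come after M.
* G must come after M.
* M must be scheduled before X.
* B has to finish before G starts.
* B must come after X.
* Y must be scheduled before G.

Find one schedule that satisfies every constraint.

M -> 1, G -> 4, B -> 3, X -> 2, Y -> 3

Checking: M(1) before Y(3); B(3) before G(4); Y(3) before G(4); M(1) before B(3); M(1) before G(4); X(2) before B(3); M(1) before X(2); X(2) before Y(3); max 2 per slot (cap 3).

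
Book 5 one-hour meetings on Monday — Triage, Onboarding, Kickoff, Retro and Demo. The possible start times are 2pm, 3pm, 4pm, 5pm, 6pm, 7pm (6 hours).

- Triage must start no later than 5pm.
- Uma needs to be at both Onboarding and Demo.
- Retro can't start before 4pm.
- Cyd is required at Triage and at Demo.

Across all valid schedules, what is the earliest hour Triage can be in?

2pm

Triage's own window allows nothing later than 5pm.
Triage at 2pm is achievable: Demo -> 3pm, Onboarding -> 2pm, Retro -> 4pm, Triage -> 2pm, Kickoff -> 2pm.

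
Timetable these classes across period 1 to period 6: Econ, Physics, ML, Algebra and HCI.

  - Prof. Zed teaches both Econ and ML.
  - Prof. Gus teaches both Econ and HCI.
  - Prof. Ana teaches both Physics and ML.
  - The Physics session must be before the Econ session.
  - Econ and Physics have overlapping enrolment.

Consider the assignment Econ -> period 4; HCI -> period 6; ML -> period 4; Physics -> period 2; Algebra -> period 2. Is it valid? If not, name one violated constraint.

Prof. Ana teaches both Physics and ML — holds.
Prof. Gus teaches both Econ and HCI — holds.
Econ and Physics have overlapping enrolment — holds.
The Physics session must be before the Econ session — holds.
Prof. Zed teaches both Econ and ML — violated.

No. Prof. Zed teaches both Econ and ML is not satisfied.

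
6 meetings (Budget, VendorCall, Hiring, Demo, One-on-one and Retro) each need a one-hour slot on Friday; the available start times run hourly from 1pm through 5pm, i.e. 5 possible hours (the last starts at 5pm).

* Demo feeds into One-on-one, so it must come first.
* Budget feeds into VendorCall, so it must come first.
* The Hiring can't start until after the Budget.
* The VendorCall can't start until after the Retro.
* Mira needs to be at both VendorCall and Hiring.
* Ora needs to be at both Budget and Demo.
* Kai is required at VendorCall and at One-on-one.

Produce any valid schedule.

Budget -> 1pm; VendorCall -> 2pm; Demo -> 2pm; One-on-one -> 3pm; Hiring -> 3pm; Retro -> 1pm

Checking: Budget(1pm) before VendorCall(2pm); Budget(1pm) before Hiring(3pm); Demo(2pm) before One-on-one(3pm); Retro(1pm) before VendorCall(2pm); VendorCall(2pm) != One-on-one(3pm); VendorCall(2pm) != Hiring(3pm); Budget(1pm) != Demo(2pm).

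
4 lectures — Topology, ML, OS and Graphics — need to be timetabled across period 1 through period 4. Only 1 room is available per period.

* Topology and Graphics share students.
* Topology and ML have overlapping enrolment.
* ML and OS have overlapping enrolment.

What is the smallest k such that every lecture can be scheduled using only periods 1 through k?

With at most 1 per period and 4 lectures, at least 4 periods are needed.
4 works (last occupied period: period 4): for example ML -> period 2; Topology -> period 1; OS -> period 3; Graphics -> period 4.

4 periods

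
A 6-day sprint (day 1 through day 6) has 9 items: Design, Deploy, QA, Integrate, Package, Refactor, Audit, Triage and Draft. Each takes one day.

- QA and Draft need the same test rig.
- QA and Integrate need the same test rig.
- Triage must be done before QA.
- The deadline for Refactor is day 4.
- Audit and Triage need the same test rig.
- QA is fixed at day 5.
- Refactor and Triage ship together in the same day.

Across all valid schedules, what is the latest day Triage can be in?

day 4

Downstream work caps Triage at day 4.
Triage at day 4 is achievable: Deploy in day 1, Draft in day 1, Package in day 1, Design in day 1, Integrate in day 1, Refactor in day 4, QA in day 5, Triage in day 4, Audit in day 1.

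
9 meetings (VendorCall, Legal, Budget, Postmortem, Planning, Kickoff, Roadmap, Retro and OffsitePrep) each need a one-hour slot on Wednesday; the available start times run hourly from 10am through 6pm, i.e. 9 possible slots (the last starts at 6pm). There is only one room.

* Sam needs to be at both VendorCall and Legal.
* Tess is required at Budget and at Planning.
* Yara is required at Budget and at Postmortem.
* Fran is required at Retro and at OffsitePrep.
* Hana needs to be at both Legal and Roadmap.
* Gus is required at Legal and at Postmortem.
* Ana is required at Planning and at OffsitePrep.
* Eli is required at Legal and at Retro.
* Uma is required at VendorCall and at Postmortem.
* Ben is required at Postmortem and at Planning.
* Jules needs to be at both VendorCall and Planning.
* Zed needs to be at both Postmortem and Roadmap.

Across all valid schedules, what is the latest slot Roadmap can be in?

Roadmap at 6pm is achievable: Retro=4pm, Legal=11am, Planning=2pm, Roadmap=6pm, Postmortem=1pm, Budget=12pm, Kickoff=3pm, VendorCall=10am, OffsitePrep=5pm.

6pm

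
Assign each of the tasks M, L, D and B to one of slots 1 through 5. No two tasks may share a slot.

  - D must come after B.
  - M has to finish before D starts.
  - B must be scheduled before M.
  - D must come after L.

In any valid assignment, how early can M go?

Precedence pushes M to at least 2; downstream work caps M at 4.
M at 2 is achievable: B in 1; L in 3; D in 4; M in 2.

2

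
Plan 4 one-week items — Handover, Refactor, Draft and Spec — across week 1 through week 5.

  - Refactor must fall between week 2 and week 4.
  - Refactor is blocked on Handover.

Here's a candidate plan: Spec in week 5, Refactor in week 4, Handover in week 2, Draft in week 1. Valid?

Refactor must fall between week 2 and week 4 — holds.
Refactor is blocked on Handover — holds.

Yes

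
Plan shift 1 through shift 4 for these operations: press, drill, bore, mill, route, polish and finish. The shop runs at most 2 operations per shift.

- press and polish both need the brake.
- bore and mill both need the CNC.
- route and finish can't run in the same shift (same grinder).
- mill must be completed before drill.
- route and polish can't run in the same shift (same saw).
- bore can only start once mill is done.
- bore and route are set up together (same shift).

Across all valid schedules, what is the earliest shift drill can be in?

shift 2

Precedence pushes drill to at least shift 2.
drill at shift 2 is achievable: press=shift 1; route=shift 3; bore=shift 3; drill=shift 2; finish=shift 4; polish=shift 2; mill=shift 1.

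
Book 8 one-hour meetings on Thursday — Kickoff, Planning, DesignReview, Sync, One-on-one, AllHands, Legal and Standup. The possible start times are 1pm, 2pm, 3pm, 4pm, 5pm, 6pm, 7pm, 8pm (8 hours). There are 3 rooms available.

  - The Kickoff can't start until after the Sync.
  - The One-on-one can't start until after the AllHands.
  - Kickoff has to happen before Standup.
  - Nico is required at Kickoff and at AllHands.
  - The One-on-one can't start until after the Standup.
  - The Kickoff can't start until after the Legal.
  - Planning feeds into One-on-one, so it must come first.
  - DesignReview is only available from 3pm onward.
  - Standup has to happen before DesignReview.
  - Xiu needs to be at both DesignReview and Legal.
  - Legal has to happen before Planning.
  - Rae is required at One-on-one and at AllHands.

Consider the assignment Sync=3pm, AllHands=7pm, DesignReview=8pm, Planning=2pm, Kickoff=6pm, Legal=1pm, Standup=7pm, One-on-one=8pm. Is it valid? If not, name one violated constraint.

The Kickoff can't start until after the Sync — holds.
The One-on-one can't start until after the AllHands — holds.
The One-on-one can't start until after the Standup — holds.
There are 3 rooms available — holds.
Legal has to happen before Planning — holds.
Planning feeds into One-on-one, so it must come first — holds.
Nico is required at Kickoff and at AllHands — holds.
Standup has to happen before DesignReview — holds.
DesignReview is only available from 3pm onward — holds.
Rae is required at One-on-one and at AllHands — holds.
Xiu needs to be at both DesignReview and Legal — holds.
The Kickoff can't start until after the Legal — holds.
Kickoff has to happen before Standup — holds.

Valid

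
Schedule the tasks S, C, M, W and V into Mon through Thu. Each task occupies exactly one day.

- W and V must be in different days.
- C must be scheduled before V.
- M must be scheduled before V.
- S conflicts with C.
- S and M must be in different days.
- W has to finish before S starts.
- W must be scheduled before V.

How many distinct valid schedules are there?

59

Splitting on S: it can be Tue (6), Wed (17), Thu (36). Listing each branch's schedules as (C, M, W, V):
S=Tue: (Mon,Mon,Mon,Tue) (Mon,Mon,Mon,Wed) (Mon,Mon,Mon,Thu) (Mon,Wed,Mon,Thu) (Wed,Mon,Mon,Thu) (Wed,Wed,Mon,Thu) — 6.
S=Wed: (Mon,Mon,Mon,Tue) (Mon,Mon,Mon,Wed) (Mon,Mon,Mon,Thu) (Mon,Mon,Tue,Wed) (Mon,Mon,Tue,Thu) (Mon,Tue,Mon,Wed) (Mon,Tue,Mon,Thu) (Mon,Tue,Tue,Wed) (Mon,Tue,Tue,Thu) (Tue,Mon,Mon,Wed) (Tue,Mon,Mon,Thu) (Tue,Mon,Tue,Wed) (Tue,Mon,Tue,Thu) (Tue,Tue,Mon,Wed) (Tue,Tue,Mon,Thu) (Tue,Tue,Tue,Wed) (Tue,Tue,Tue,Thu) — 17.
S=Thu: (Mon,Mon,Mon,Tue) (Mon,Mon,Mon,Wed) (Mon,Mon,Mon,Thu) (Mon,Mon,Tue,Wed) (Mon,Mon,Tue,Thu) (Mon,Mon,Wed,Thu) (Mon,Tue,Mon,Wed) (Mon,Tue,Mon,Thu) (Mon,Tue,Tue,Wed) (Mon,Tue,Tue,Thu) (Mon,Tue,Wed,Thu) (Mon,Wed,Mon,Thu) (Mon,Wed,Tue,Thu) (Mon,Wed,Wed,Thu) (Tue,Mon,Mon,Wed) (Tue,Mon,Mon,Thu) (Tue,Mon,Tue,Wed) (Tue,Mon,Tue,Thu) (Tue,Mon,Wed,Thu) (Tue,Tue,Mon,Wed) (Tue,Tue,Mon,Thu) (Tue,Tue,Tue,Wed) (Tue,Tue,Tue,Thu) (Tue,Tue,Wed,Thu) (Tue,Wed,Mon,Thu) (Tue,Wed,Tue,Thu) (Tue,Wed,Wed,Thu) (Wed,Mon,Mon,Thu) (Wed,Mon,Tue,Thu) (Wed,Mon,Wed,Thu) (Wed,Tue,Mon,Thu) (Wed,Tue,Tue,Thu) (Wed,Tue,Wed,Thu) (Wed,Wed,Mon,Thu) (Wed,Wed,Tue,Thu) (Wed,Wed,Wed,Thu) — 36.
Summing: 6 + 17 + 36 = 59.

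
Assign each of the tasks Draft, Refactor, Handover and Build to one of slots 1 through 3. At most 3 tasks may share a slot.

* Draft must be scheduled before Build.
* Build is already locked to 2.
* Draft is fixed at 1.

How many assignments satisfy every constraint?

9

Splitting on Refactor: it can be 1 (3), 2 (3), 3 (3). Listing each branch's schedules as (Draft, Handover, Build):
Refactor=1: (1,1,2) (1,2,2) (1,3,2) — 3.
Refactor=2: (1,1,2) (1,2,2) (1,3,2) — 3.
Refactor=3: (1,1,2) (1,2,2) (1,3,2) — 3.
Summing: 3 + 3 + 3 = 9.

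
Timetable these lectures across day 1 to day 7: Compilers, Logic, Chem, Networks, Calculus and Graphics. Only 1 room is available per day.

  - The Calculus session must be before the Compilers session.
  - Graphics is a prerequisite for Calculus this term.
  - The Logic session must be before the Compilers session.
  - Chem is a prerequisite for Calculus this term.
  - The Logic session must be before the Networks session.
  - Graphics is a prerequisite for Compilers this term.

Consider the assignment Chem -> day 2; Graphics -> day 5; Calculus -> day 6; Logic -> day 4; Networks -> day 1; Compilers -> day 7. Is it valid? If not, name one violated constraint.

The Calculus session must be before the Compilers session — holds.
The Logic session must be before the Compilers session — holds.
Graphics is a prerequisite for Calculus this term — holds.
Only 1 room is available per day — holds.
Chem is a prerequisite for Calculus this term — holds.
The Logic session must be before the Networks session — violated.
Graphics is a prerequisite for Compilers this term — holds.

No. The Logic session must be before the Networks session is not satisfied.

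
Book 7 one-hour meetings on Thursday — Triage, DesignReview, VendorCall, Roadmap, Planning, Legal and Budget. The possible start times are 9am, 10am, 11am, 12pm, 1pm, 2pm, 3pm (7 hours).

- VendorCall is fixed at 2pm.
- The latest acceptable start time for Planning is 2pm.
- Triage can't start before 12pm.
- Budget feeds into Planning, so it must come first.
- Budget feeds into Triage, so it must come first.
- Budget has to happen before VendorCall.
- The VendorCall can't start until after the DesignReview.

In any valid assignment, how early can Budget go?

9am

Downstream work caps Budget at 1pm.
Budget at 9am is achievable: Triage=12pm, DesignReview=9am, Legal=9am, Budget=9am, VendorCall=2pm, Planning=10am, Roadmap=9am.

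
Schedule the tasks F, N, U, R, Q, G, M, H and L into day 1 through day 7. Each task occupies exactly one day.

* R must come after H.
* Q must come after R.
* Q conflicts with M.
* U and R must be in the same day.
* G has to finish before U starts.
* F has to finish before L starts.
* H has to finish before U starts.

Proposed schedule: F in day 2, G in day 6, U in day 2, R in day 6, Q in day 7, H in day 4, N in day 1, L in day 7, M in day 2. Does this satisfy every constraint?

G has to finish before U starts — violated.
Q must come after R — holds.
F has to finish before L starts — holds.
R must come after H — holds.
H has to finish before U starts — violated.
U and R must be in the same day — violated.
Q conflicts with M — holds.

No. G has to finish before U starts is not satisfied.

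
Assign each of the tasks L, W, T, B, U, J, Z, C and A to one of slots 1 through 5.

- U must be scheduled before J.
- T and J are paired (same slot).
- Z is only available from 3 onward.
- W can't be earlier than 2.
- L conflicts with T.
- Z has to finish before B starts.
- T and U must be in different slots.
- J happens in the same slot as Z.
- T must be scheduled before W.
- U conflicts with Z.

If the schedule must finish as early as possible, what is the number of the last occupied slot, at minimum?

The precedence chain requires at least 3 distinct slots.
Propagating the time windows through the other constraints, W can't land before 4, so the schedule must run through at least slot 4.
4 works (last occupied slot: 4): for example Z -> 3, L -> 1, B -> 4, J -> 3, W -> 4, A -> 1, U -> 1, T -> 3, C -> 1.

4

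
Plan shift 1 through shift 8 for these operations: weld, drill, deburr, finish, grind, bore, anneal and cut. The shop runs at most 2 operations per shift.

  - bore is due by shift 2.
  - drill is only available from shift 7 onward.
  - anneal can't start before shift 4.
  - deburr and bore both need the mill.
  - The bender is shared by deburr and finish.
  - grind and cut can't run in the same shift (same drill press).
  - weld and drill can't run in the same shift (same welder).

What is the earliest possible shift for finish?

shift 1

finish at shift 1 is achievable: cut -> shift 4, deburr -> shift 2, drill -> shift 7, grind -> shift 3, anneal -> shift 4, weld -> shift 2, bore -> shift 1, finish -> shift 1.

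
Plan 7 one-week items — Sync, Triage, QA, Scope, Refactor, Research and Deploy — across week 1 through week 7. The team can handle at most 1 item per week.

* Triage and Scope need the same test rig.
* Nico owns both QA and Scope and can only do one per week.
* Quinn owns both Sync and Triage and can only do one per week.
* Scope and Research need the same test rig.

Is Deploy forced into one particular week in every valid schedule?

No

Deploy can be week 1 (e.g. Refactor -> week 6, Research -> week 7, QA -> week 4, Deploy -> week 1, Sync -> week 2, Scope -> week 5, Triage -> week 3) or week 2 (e.g. Scope -> week 5; Sync -> week 1; Research -> week 7; Refactor -> week 6; Triage -> week 3; QA -> week 4; Deploy -> week 2).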